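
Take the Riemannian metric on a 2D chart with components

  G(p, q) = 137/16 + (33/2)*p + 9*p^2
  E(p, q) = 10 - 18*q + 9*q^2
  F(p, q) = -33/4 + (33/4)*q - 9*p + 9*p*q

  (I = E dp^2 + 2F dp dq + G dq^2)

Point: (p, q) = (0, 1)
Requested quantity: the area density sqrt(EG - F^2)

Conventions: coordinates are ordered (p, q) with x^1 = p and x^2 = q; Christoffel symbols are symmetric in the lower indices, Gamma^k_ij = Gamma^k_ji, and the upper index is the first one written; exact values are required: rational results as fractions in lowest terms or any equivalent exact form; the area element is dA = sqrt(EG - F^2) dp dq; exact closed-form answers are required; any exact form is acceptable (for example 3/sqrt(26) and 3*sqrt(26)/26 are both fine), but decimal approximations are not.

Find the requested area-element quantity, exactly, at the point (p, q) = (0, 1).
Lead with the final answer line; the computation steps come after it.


Answer: sqrt(EG - F^2) = sqrt(137)/4

E = 1, F = 0, G = 137/16; EG - F^2 = 137/16


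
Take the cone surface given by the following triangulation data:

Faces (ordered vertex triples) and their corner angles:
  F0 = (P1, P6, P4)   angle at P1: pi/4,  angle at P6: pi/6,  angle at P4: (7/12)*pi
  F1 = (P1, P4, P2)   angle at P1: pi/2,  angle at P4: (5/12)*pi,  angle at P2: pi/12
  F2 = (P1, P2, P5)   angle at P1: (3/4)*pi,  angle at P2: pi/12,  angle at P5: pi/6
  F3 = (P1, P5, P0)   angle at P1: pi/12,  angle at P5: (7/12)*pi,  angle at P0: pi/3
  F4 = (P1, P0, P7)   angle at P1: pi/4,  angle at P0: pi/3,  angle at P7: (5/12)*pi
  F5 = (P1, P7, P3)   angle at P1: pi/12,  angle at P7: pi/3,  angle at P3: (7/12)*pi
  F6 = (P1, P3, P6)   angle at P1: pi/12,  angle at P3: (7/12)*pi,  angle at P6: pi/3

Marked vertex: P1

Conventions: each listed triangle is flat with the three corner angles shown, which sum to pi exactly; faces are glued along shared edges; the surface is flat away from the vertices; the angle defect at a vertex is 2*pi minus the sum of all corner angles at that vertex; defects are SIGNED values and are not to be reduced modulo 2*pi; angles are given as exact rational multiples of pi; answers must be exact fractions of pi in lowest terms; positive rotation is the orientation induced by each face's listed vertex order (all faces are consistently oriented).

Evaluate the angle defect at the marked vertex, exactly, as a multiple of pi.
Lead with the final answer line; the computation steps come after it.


Answer: defect(P1) = 0

Sum of corner angles at P1: 2*pi
defect = 2*pi - 2*pi


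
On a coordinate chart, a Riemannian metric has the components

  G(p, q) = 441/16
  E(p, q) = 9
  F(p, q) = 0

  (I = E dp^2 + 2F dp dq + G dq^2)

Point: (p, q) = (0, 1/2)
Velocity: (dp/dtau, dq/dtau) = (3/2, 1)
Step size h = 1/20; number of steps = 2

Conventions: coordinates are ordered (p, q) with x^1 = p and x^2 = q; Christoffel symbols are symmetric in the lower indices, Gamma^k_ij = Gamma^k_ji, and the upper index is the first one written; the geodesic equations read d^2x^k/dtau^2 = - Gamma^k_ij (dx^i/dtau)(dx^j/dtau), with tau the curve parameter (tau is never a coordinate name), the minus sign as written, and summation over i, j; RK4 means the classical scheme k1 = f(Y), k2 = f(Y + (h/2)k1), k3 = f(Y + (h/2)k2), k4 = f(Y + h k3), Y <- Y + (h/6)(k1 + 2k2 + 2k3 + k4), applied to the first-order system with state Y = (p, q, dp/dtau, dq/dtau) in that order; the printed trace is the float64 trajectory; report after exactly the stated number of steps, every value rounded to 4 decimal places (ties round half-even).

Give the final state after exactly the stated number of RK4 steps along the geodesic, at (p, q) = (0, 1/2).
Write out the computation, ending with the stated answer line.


f(Y) = (dp/dtau, dq/dtau, -Gamma^p_ij Y'^i Y'^j, -Gamma^q_ij Y'^i Y'^j) with the Gammas evaluated at the stage position; h = 0.050000; intermediate values shown to 6 dp
step 0: p = 0.0000, q = 0.5000, dp/dtau = 1.5000, dq/dtau = 1.0000
step 1:
  k1: at (p, q) = (0.000000, 0.500000), (dp/dtau, dq/dtau) = (1.500000, 1.000000); Gamma_ppp = 0.000000, Gamma_ppq = 0.000000, Gamma_pqq = 0.000000, Gamma_qpp = 0.000000, Gamma_qpq = 0.000000, Gamma_qqq = 0.000000; k1 = (1.500000, 1.000000, 0.000000, 0.000000)
  k2: at (p, q) = (0.037500, 0.525000), (dp/dtau, dq/dtau) = (1.500000, 1.000000); Gamma_ppp = 0.000000, Gamma_ppq = 0.000000, Gamma_pqq = 0.000000, Gamma_qpp = 0.000000, Gamma_qpq = 0.000000, Gamma_qqq = 0.000000; k2 = (1.500000, 1.000000, 0.000000, 0.000000)
  k3: at (p, q) = (0.037500, 0.525000), (dp/dtau, dq/dtau) = (1.500000, 1.000000); Gamma_ppp = 0.000000, Gamma_ppq = 0.000000, Gamma_pqq = 0.000000, Gamma_qpp = 0.000000, Gamma_qpq = 0.000000, Gamma_qqq = 0.000000; k3 = (1.500000, 1.000000, 0.000000, 0.000000)
  k4: at (p, q) = (0.075000, 0.550000), (dp/dtau, dq/dtau) = (1.500000, 1.000000); Gamma_ppp = 0.000000, Gamma_ppq = 0.000000, Gamma_pqq = 0.000000, Gamma_qpp = 0.000000, Gamma_qpq = 0.000000, Gamma_qqq = 0.000000; k4 = (1.500000, 1.000000, 0.000000, 0.000000)
  Y <- Y + (h/6)(k1 + 2k2 + 2k3 + k4): p = 0.0750, q = 0.5500, dp/dtau = 1.5000, dq/dtau = 1.0000
step 2:
  k1: at (p, q) = (0.075000, 0.550000), (dp/dtau, dq/dtau) = (1.500000, 1.000000); Gamma_ppp = 0.000000, Gamma_ppq = 0.000000, Gamma_pqq = 0.000000, Gamma_qpp = 0.000000, Gamma_qpq = 0.000000, Gamma_qqq = 0.000000; k1 = (1.500000, 1.000000, 0.000000, 0.000000)
  k2: at (p, q) = (0.112500, 0.575000), (dp/dtau, dq/dtau) = (1.500000, 1.000000); Gamma_ppp = 0.000000, Gamma_ppq = 0.000000, Gamma_pqq = 0.000000, Gamma_qpp = 0.000000, Gamma_qpq = 0.000000, Gamma_qqq = 0.000000; k2 = (1.500000, 1.000000, 0.000000, 0.000000)
  k3: at (p, q) = (0.112500, 0.575000), (dp/dtau, dq/dtau) = (1.500000, 1.000000); Gamma_ppp = 0.000000, Gamma_ppq = 0.000000, Gamma_pqq = 0.000000, Gamma_qpp = 0.000000, Gamma_qpq = 0.000000, Gamma_qqq = 0.000000; k3 = (1.500000, 1.000000, 0.000000, 0.000000)
  k4: at (p, q) = (0.150000, 0.600000), (dp/dtau, dq/dtau) = (1.500000, 1.000000); Gamma_ppp = 0.000000, Gamma_ppq = 0.000000, Gamma_pqq = 0.000000, Gamma_qpp = 0.000000, Gamma_qpq = 0.000000, Gamma_qqq = 0.000000; k4 = (1.500000, 1.000000, 0.000000, 0.000000)
  Y <- Y + (h/6)(k1 + 2k2 + 2k3 + k4): p = 0.1500, q = 0.6000, dp/dtau = 1.5000, dq/dtau = 1.0000

Answer: p = 0.1500, q = 0.6000, dp/dtau = 1.5000, dq/dtau = 1.0000


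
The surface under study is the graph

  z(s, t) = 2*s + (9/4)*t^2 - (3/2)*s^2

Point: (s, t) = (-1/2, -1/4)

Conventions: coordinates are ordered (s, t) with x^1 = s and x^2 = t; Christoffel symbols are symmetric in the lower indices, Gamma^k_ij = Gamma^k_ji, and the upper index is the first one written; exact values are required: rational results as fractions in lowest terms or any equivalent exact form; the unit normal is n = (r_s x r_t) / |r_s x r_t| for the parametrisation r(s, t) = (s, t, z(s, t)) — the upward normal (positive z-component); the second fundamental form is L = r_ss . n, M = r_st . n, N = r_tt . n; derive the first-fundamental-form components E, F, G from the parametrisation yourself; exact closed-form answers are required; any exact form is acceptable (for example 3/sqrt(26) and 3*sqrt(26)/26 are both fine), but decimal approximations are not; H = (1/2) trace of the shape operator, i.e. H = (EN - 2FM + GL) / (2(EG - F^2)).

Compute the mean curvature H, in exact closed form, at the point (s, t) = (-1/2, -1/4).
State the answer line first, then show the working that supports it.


Answer: H = 13524*sqrt(929)/863041

z_s = 7/2, z_t = -9/8, z_ss = -3, z_st = 0, z_tt = 9/2
E = 53/4, F = -63/16, G = 145/64; answer radicand W^2 = 929/64
unnormalised second-form numerators: l = -3, m = 0, n = 9/2; L = l/sqrt(929/64), and similarly M = m/sqrt(W^2), N = n/sqrt(W^2)
H = (E*n - 2*F*m + G*l) / (2*(EG - F^2)*sqrt(W^2)); E*n - 2*F*m + G*l = 3381/64, EG - F^2 = 929/64, so H = (3381/1858)/sqrt(929/64)


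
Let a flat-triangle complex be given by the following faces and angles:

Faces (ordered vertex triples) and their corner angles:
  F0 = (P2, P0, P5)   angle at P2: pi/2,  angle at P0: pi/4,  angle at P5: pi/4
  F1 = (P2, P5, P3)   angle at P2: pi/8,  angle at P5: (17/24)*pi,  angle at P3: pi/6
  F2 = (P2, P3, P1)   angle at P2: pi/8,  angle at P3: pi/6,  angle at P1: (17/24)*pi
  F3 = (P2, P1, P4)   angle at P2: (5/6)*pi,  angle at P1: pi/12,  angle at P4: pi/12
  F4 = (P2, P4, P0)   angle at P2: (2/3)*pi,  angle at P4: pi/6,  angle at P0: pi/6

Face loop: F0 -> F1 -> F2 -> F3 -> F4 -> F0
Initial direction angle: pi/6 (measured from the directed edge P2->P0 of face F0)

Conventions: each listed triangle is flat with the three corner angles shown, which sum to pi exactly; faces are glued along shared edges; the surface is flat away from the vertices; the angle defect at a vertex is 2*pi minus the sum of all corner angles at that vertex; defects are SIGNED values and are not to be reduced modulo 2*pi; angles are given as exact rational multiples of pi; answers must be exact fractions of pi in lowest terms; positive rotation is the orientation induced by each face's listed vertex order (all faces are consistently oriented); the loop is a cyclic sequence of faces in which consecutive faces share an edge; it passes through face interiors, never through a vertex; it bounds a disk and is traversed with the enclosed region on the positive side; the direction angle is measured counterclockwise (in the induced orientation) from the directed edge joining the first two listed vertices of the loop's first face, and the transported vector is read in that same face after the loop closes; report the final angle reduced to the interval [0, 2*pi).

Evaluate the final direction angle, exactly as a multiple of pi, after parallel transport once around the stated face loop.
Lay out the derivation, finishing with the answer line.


enclosed vertex P2: corner angles sum to (9/4)*pi, defect = 2*pi - (9/4)*pi = -pi/4
final direction = starting direction + enclosed defect total, reduced mod 2*pi (induced orientation)
final angle = pi/6 - pi/4 = (23/12)*pi (mod 2*pi)

Answer: final direction angle = (23/12)*pi


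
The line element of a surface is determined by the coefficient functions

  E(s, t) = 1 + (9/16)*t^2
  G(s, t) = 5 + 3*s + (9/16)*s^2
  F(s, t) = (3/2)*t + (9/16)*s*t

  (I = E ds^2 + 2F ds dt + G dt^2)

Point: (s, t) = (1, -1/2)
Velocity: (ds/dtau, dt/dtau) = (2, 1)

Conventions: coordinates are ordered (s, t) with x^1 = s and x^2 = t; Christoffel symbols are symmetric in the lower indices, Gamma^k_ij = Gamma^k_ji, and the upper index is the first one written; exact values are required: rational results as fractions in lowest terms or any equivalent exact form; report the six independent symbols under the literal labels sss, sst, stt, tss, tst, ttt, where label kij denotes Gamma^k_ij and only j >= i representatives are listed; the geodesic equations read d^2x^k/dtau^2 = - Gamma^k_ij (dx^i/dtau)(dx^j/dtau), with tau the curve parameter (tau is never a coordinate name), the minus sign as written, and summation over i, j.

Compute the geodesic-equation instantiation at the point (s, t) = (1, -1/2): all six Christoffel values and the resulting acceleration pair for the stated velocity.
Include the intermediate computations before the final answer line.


E = 73/64, F = -33/32, G = 137/16 at the point
E_s = 0, E_t = -9/16, F_s = -9/32, F_t = 33/16, G_s = 33/8, G_t = 0
EG - F^2 = 557/64;  g^inv = (64/557) * [[137/16, 33/32], [33/32, 73/64]]
first-kind symbols [ij,l] = (1/2)(d_i g_jl + d_j g_il - d_l g_ij): [ss,s] = E_s/2 = 0, [ss,t] = F_s - E_t/2 = 0, [st,s] = E_t/2 = -9/32, [st,t] = G_s/2 = 33/16, [tt,s] = F_t - G_s/2 = 0, [tt,t] = G_t/2 = 0
Gamma^s_ij = (G*[ij,s] - F*[ij,t])/(EG - F^2), Gamma^t_ij = (E*[ij,t] - F*[ij,s])/(EG - F^2)
Gamma_sss = 0, Gamma_sst = -18/557, Gamma_stt = 0, Gamma_tss = 0, Gamma_tst = 132/557, Gamma_ttt = 0
d^2s/dtau^2 = -(Gamma_sss*(2)^2 + 2*Gamma_sst*(2)*(1) + Gamma_stt*(1)^2) = 72/557
d^2t/dtau^2 = -(Gamma_tss*(2)^2 + 2*Gamma_tst*(2)*(1) + Gamma_ttt*(1)^2) = -528/557

Answer: Gamma_sss = 0, Gamma_sst = -18/557, Gamma_stt = 0, Gamma_tss = 0, Gamma_tst = 132/557, Gamma_ttt = 0; accelerations (d^2s/dtau^2, d^2t/dtau^2) = (72/557, -528/557)


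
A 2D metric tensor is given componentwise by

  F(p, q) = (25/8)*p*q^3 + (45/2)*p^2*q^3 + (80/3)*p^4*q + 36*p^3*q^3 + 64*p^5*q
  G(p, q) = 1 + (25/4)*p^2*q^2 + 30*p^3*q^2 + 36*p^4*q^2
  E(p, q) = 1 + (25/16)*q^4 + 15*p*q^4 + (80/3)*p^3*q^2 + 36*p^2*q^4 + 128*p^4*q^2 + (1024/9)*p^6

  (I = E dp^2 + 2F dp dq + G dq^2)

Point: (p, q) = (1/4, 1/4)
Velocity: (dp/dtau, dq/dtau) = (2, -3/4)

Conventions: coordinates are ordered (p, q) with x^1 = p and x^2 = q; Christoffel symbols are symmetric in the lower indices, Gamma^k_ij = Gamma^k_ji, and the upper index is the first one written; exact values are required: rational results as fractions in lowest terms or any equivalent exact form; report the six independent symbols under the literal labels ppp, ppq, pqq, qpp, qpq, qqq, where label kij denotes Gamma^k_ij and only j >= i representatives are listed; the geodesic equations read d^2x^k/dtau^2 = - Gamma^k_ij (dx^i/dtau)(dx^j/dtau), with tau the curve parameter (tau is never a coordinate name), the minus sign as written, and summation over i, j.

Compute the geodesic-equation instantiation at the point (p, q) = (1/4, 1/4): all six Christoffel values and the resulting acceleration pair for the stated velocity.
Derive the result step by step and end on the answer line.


E = 41089/36864, F = 65/768, G = 17/16 at the point
E_p = 1235/768, E_q = 715/768, F_p = 1627/1536, F_q = 131/192, G_p = 11/16, G_q = 1/2
EG - F^2 = 43393/36864;  g^inv = (36864/43393) * [[17/16, -65/768], [-65/768, 41089/36864]]
first-kind symbols [ij,l] = (1/2)(d_i g_jl + d_j g_il - d_l g_ij): [pp,p] = E_p/2 = 1235/1536, [pp,q] = F_p - E_q/2 = 19/32, [pq,p] = E_q/2 = 715/1536, [pq,q] = G_p/2 = 11/32, [qq,p] = F_q - G_p/2 = 65/192, [qq,q] = G_q/2 = 1/4
Gamma^p_ij = (G*[ij,p] - F*[ij,q])/(EG - F^2), Gamma^q_ij = (E*[ij,q] - F*[ij,p])/(EG - F^2)
Gamma_ppp = 29640/43393, Gamma_ppq = 17160/43393, Gamma_pqq = 12480/43393, Gamma_qpp = 21888/43393, Gamma_qpq = 12672/43393, Gamma_qqq = 9216/43393
d^2p/dtau^2 = -(Gamma_ppp*(2)^2 + 2*Gamma_ppq*(2)*(-3/4) + Gamma_pqq*(-3/4)^2) = -74100/43393
d^2q/dtau^2 = -(Gamma_qpp*(2)^2 + 2*Gamma_qpq*(2)*(-3/4) + Gamma_qqq*(-3/4)^2) = -54720/43393

Answer: Gamma_ppp = 29640/43393, Gamma_ppq = 17160/43393, Gamma_pqq = 12480/43393, Gamma_qpp = 21888/43393, Gamma_qpq = 12672/43393, Gamma_qqq = 9216/43393; accelerations (d^2p/dtau^2, d^2q/dtau^2) = (-74100/43393, -54720/43393)


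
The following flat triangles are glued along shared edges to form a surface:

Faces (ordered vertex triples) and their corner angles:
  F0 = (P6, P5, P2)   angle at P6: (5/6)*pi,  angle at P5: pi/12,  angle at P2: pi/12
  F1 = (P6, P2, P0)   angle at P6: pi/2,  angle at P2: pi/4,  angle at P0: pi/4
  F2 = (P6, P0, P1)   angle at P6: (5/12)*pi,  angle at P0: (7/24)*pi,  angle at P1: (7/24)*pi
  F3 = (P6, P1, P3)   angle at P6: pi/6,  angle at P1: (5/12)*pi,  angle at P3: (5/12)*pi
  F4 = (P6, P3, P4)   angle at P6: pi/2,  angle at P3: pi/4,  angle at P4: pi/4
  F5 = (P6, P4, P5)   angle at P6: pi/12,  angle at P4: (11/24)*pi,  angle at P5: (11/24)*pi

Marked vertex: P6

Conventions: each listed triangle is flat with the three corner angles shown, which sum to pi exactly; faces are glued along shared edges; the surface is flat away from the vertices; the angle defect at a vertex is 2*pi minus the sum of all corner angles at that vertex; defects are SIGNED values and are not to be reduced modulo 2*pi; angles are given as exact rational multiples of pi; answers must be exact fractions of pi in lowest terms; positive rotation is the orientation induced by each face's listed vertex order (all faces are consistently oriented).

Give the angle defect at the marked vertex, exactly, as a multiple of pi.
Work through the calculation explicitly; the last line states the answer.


Sum of corner angles at P6: (5/2)*pi
defect = 2*pi - (5/2)*pi

Answer: defect(P6) = -pi/2


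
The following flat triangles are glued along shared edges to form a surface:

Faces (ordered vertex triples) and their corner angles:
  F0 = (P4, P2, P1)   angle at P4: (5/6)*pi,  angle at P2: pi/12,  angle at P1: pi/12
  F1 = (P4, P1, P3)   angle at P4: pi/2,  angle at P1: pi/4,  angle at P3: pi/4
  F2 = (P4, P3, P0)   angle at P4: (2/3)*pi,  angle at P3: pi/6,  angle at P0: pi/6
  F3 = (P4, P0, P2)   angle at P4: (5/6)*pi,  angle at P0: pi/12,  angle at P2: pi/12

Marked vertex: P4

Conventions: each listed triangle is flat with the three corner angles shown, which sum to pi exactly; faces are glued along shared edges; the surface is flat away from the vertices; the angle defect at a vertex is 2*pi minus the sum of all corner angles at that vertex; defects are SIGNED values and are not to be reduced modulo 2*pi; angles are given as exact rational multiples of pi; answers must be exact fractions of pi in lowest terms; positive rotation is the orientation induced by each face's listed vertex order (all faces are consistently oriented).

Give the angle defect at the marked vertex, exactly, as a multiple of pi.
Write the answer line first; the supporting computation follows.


Answer: defect(P4) = (-5/6)*pi

Sum of corner angles at P4: (17/6)*pi
defect = 2*pi - (17/6)*pi


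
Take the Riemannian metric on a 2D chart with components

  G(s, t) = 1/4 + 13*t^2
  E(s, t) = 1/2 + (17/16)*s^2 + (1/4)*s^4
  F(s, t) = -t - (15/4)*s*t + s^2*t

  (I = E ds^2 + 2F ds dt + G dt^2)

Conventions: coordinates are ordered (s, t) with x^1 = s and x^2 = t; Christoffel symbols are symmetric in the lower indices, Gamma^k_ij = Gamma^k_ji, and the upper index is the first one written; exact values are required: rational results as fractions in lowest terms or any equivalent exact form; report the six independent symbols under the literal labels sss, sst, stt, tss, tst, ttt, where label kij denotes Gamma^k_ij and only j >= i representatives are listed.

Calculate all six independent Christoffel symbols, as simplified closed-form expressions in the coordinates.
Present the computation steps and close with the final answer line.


E = 1/2 + (17/16)*s^2 + (1/4)*s^4; F = -t - (15/4)*s*t + s^2*t; G = 1/4 + 13*t^2
Gamma^k_ij = (1/2) g^{kl} (d_i g_jl + d_j g_il - d_l g_ij), with g^inv = (1/(EG-F^2)) [[G, -F], [-F, E]]
first partials: E_s = (17/8)*s + s^3, E_t = 0, F_s = -(15/4)*t + 2*s*t, F_t = -1 - (15/4)*s + s^2, G_s = 0, G_t = 26*t
D = EG - F^2 = 1/8 + (11/2)*t^2 + (17/64)*s^2 - (15/2)*s*t^2 + (7/4)*s^2*t^2 + (1/16)*s^4 + (15/2)*s^3*t^2 + (9/4)*s^4*t^2
expanded: Gamma^s_ss = (G E_s - 2F F_s + F E_t)/(2D), Gamma^s_st = (G E_t - F G_s)/(2D), Gamma^s_tt = (2G F_t - G G_s - F G_t)/(2D), Gamma^t_ss = (2E F_s - E E_t - F E_s)/(2D), Gamma^t_st = (E G_s - F E_t)/(2D), Gamma^t_tt = (E G_t - 2F F_t + F G_s)/(2D); substitute and cancel common factors

Answer: Gamma_sss = (288*s^3*t^2 + 8*s^3 + 720*s^2*t^2 + 112*s*t^2 + 17*s - 240*t^2)/(144*s^4*t^2 + 4*s^4 + 480*s^3*t^2 + 112*s^2*t^2 + 17*s^2 - 480*s*t^2 + 352*t^2 + 8), Gamma_sst = 0, Gamma_stt = (16*s^2 - 60*s - 16)/(144*s^4*t^2 + 4*s^4 + 480*s^3*t^2 + 112*s^2*t^2 + 17*s^2 - 480*s*t^2 + 352*t^2 + 8), Gamma_tss = (60*s^4*t + 100*s^3*t + 132*s*t - 120*t)/(144*s^4*t^2 + 4*s^4 + 480*s^3*t^2 + 112*s^2*t^2 + 17*s^2 - 480*s*t^2 + 352*t^2 + 8), Gamma_tst = 0, Gamma_ttt = (144*s^4*t + 480*s^3*t + 112*s^2*t - 480*s*t + 352*t)/(144*s^4*t^2 + 4*s^4 + 480*s^3*t^2 + 112*s^2*t^2 + 17*s^2 - 480*s*t^2 + 352*t^2 + 8)


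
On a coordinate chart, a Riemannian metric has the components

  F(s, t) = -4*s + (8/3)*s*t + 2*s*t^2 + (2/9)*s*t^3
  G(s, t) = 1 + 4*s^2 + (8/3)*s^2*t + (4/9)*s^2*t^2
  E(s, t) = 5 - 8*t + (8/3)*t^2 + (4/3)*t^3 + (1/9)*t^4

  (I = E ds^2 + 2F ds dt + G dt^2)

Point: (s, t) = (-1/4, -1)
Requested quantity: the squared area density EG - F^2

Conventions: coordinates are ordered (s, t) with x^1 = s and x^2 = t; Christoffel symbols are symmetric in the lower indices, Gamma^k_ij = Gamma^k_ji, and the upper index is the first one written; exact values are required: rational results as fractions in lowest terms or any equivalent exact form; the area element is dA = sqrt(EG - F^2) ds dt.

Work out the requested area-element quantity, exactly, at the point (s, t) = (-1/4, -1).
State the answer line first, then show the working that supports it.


Answer: EG - F^2 = 131/9

E = 130/9, F = 11/9, G = 10/9; EG - F^2 = 131/9


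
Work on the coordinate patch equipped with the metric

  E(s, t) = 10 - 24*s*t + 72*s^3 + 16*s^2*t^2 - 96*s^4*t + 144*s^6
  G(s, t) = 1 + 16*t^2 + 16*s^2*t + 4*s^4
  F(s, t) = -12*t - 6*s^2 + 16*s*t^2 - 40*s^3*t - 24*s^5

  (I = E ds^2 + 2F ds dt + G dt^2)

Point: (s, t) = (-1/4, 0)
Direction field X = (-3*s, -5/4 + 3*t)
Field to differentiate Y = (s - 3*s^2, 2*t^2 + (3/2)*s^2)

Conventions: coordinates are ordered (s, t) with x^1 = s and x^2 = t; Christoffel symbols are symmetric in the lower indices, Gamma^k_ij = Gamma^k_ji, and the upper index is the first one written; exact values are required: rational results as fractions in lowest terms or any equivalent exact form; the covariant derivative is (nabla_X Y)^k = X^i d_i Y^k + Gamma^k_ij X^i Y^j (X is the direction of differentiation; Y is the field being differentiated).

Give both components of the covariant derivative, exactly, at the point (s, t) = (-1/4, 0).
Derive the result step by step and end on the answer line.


E = 2281/256, F = -45/128, G = 65/64 at the point
E_s = 405/32, E_t = 45/8, F_s = 81/32, F_t = -91/8, G_s = -1/4, G_t = 1
EG - F^2 = 2285/256;  g^inv = (256/2285) * [[65/64, 45/128], [45/128, 2281/256]]
first-kind symbols [ij,l] = (1/2)(d_i g_jl + d_j g_il - d_l g_ij): [ss,s] = E_s/2 = 405/64, [ss,t] = F_s - E_t/2 = -9/32, [st,s] = E_t/2 = 45/16, [st,t] = G_s/2 = -1/8, [tt,s] = F_t - G_s/2 = -45/4, [tt,t] = G_t/2 = 1/2
Gamma^s_ij = (G*[ij,s] - F*[ij,t])/(EG - F^2), Gamma^t_ij = (E*[ij,t] - F*[ij,s])/(EG - F^2)
Gamma_sss = 324/457, Gamma_sst = 144/457, Gamma_stt = -576/457, Gamma_tss = -72/2285, Gamma_tst = -32/2285, Gamma_ttt = 128/2285
X = (3/4, -5/4), Y = (-7/16, 3/32) at the point

Answer: (nabla_X Y)^s = 14511/7312, (nabla_X Y)^t = -20743/36560


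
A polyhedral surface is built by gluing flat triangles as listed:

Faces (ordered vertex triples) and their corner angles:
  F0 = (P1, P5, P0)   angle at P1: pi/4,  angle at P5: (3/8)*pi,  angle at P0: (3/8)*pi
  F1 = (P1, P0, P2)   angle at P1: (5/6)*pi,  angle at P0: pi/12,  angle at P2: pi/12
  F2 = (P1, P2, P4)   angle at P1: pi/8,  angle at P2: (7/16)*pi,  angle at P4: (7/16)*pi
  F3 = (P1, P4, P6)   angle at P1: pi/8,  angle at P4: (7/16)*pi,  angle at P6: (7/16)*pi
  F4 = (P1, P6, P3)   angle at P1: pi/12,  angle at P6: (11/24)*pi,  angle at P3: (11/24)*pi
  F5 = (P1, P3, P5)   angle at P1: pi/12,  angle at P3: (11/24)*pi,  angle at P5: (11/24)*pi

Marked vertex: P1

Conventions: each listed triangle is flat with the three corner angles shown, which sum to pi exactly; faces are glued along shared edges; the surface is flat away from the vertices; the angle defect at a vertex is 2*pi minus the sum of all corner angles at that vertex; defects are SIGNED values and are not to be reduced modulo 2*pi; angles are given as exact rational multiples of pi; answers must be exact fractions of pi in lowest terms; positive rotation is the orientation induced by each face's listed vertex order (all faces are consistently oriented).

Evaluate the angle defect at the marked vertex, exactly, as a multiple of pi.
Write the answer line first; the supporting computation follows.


Answer: defect(P1) = pi/2

Sum of corner angles at P1: (3/2)*pi
defect = 2*pi - (3/2)*pi


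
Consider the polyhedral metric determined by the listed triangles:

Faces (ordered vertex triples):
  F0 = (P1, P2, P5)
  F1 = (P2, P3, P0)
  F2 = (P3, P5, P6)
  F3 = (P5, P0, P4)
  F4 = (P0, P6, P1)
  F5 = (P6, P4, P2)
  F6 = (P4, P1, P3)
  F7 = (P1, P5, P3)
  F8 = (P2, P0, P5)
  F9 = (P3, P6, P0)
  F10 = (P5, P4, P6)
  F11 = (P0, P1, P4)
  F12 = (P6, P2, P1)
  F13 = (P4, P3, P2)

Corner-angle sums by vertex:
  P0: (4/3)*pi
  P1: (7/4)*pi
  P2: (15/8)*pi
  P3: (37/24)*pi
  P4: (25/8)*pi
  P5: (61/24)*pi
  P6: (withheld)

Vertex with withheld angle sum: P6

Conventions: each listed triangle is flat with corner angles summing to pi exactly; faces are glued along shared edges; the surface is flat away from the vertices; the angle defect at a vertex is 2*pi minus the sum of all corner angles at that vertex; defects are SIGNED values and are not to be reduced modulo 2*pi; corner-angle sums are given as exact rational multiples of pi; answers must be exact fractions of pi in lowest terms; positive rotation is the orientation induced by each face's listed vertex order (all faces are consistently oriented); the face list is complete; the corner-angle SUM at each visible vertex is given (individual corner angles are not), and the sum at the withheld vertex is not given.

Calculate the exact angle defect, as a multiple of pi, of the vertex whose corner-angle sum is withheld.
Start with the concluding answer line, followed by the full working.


Answer: defect(P6) = pi/6

V = 7, E = 21, F = 14; chi = V - E + F = 0
Gauss-Bonnet: total defect = 2*pi*chi = 0; visible defects sum to -pi/6


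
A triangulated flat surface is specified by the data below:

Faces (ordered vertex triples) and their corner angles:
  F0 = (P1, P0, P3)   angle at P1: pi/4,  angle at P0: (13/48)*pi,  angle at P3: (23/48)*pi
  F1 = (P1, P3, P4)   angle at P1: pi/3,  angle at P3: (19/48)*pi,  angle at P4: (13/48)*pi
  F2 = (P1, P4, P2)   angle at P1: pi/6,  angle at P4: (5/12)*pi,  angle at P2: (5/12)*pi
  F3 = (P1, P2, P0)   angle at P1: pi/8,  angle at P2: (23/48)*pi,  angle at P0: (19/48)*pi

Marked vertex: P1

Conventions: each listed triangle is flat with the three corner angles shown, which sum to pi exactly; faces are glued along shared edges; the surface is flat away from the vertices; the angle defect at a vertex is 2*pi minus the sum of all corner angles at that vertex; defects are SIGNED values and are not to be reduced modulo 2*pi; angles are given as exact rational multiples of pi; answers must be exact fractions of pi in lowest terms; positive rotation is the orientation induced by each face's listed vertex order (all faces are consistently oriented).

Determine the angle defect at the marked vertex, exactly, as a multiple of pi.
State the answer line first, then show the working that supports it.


Answer: defect(P1) = (9/8)*pi

Sum of corner angles at P1: (7/8)*pi
defect = 2*pi - (7/8)*pi


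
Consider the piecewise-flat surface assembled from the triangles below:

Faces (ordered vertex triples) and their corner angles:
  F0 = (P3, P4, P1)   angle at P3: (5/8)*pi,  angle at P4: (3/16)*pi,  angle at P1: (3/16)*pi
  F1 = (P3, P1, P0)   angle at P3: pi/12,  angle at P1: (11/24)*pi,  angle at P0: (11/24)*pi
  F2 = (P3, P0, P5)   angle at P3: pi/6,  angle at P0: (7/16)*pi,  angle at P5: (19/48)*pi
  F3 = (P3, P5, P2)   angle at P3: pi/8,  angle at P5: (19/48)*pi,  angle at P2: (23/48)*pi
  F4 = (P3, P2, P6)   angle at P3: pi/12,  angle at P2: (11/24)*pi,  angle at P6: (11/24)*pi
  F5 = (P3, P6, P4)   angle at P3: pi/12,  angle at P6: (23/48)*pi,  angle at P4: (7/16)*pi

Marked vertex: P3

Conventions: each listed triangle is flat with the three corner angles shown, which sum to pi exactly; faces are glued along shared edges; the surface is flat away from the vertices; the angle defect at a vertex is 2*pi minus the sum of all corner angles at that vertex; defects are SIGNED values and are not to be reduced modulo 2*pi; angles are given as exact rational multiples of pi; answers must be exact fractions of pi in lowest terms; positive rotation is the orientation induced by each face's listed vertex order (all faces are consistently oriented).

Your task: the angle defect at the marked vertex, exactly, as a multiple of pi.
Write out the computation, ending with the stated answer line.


Sum of corner angles at P3: (7/6)*pi
defect = 2*pi - (7/6)*pi

Answer: defect(P3) = (5/6)*pi


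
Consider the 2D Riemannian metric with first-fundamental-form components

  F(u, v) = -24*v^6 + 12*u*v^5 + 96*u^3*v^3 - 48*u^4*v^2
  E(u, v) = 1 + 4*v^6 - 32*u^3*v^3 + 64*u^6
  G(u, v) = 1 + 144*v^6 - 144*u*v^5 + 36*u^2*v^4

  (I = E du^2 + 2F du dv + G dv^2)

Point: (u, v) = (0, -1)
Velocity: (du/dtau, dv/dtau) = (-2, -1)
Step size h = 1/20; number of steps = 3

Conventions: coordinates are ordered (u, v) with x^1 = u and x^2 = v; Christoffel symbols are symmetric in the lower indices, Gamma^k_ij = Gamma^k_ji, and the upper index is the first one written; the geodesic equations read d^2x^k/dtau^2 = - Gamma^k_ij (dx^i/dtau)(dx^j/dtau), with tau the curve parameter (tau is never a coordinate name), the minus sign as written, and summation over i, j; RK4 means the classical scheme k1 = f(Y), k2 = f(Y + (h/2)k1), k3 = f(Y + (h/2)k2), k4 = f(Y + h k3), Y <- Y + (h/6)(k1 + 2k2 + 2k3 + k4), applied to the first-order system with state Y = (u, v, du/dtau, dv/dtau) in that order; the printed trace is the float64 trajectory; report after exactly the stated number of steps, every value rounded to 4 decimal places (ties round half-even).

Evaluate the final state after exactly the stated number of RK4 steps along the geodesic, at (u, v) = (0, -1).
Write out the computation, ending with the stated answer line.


f(Y) = (du/dtau, dv/dtau, -Gamma^u_ij Y'^i Y'^j, -Gamma^v_ij Y'^i Y'^j) with the Gammas evaluated at the stage position; h = 0.050000; intermediate values shown to 6 dp
step 0: u = 0.0000, v = -1.0000, du/dtau = -2.0000, dv/dtau = -1.0000
step 1:
  k1: at (u, v) = (0.000000, -1.000000), (du/dtau, dv/dtau) = (-2.000000, -1.000000); Gamma_uuu = 0.000000, Gamma_uuv = -0.080537, Gamma_uvv = 0.483221, Gamma_vuu = 0.000000, Gamma_vuv = 0.483221, Gamma_vvv = -2.899329; k1 = (-2.000000, -1.000000, -0.161074, 0.966443)
  k2: at (u, v) = (-0.050000, -1.025000), (du/dtau, dv/dtau) = (-2.004027, -0.975839); Gamma_uuu = 0.000785, Gamma_uuv = -0.082454, Gamma_uvv = 0.486681, Gamma_vuu = -0.004596, Gamma_vuv = 0.482883, Gamma_vvv = -2.850185; k2 = (-2.004027, -0.975839, -0.144103, 0.843923)
  k3: at (u, v) = (-0.050101, -1.024396), (du/dtau, dv/dtau) = (-2.003603, -0.978902); Gamma_uuu = 0.000789, Gamma_uuv = -0.082511, Gamma_uvv = 0.486996, Gamma_vuu = -0.004623, Gamma_vuv = 0.483186, Gamma_vvv = -2.851855; k3 = (-2.003603, -0.978902, -0.146169, 0.855970)
  k4: at (u, v) = (-0.100180, -1.048945), (du/dtau, dv/dtau) = (-2.007308, -0.957202); Gamma_uuu = 0.003074, Gamma_uuv = -0.084260, Gamma_uvv = 0.489463, Gamma_vuu = -0.017626, Gamma_vuv = 0.483099, Gamma_vvv = -2.806320; k4 = (-2.007308, -0.957202, -0.137058, 0.785814)
  Y <- Y + (h/6)(k1 + 2k2 + 2k3 + k4): u = -0.1002, v = -1.0489, du/dtau = -2.0073, dv/dtau = -0.9571
step 2:
  k1: at (u, v) = (-0.100188, -1.048889), (du/dtau, dv/dtau) = (-2.007322, -0.957066); Gamma_uuu = 0.003075, Gamma_uuv = -0.084265, Gamma_uvv = 0.489492, Gamma_vuu = -0.017632, Gamma_vuv = 0.483127, Gamma_vvv = -2.806470; k1 = (-2.007322, -0.957066, -0.136985, 0.785391)
  k2: at (u, v) = (-0.150371, -1.072816), (du/dtau, dv/dtau) = (-2.010747, -0.937432); Gamma_uuu = 0.006734, Gamma_uuv = -0.085693, Gamma_uvv = 0.490138, Gamma_vuu = -0.037992, Gamma_vuv = 0.483452, Gamma_vvv = -2.765185; k2 = (-2.010747, -0.937432, -0.134896, 0.761036)
  k3: at (u, v) = (-0.150457, -1.072325), (du/dtau, dv/dtau) = (-2.010695, -0.938040); Gamma_uuu = 0.006752, Gamma_uuv = -0.085741, Gamma_uvv = 0.490388, Gamma_vuu = -0.038090, Gamma_vuv = 0.483702, Gamma_vvv = -2.766477; k3 = (-2.010695, -0.938040, -0.135363, 0.763638)
  k4: at (u, v) = (-0.200723, -1.095791), (du/dtau, dv/dtau) = (-2.014090, -0.918884); Gamma_uuu = 0.011635, Gamma_uuv = -0.086693, Gamma_uvv = 0.488397, Gamma_vuu = -0.065017, Gamma_vuv = 0.484426, Gamma_vvv = -2.729088; k4 = (-2.014090, -0.918884, -0.138689, 0.774974)
  Y <- Y + (h/6)(k1 + 2k2 + 2k3 + k4): u = -0.2007, v = -1.0958, du/dtau = -2.0141, dv/dtau = -0.9187
step 3:
  k1: at (u, v) = (-0.200724, -1.095780), (du/dtau, dv/dtau) = (-2.014124, -0.918652); Gamma_uuu = 0.011636, Gamma_uuv = -0.086694, Gamma_uvv = 0.488402, Gamma_vuu = -0.065020, Gamma_vuv = 0.484432, Gamma_vvv = -2.729117; k1 = (-2.014124, -0.918652, -0.138561, 0.774256)
  k2: at (u, v) = (-0.251077, -1.118746), (du/dtau, dv/dtau) = (-2.017588, -0.899296); Gamma_uuu = 0.017537, Gamma_uuv = -0.087047, Gamma_uvv = 0.483212, Gamma_vuu = -0.097841, Gamma_vuv = 0.485634, Gamma_vvv = -2.695826; k2 = (-2.017588, -0.899296, -0.146300, 0.816202)
  k3: at (u, v) = (-0.251164, -1.118262), (du/dtau, dv/dtau) = (-2.017781, -0.898247); Gamma_uuu = 0.017574, Gamma_uuv = -0.087091, Gamma_uvv = 0.483427, Gamma_vuu = -0.098044, Gamma_vuv = 0.485887, Gamma_vvv = -2.697058; k3 = (-2.017781, -0.898247, -0.145901, 0.813989)
  k4: at (u, v) = (-0.301613, -1.140692), (du/dtau, dv/dtau) = (-2.021419, -0.877953); Gamma_uuu = 0.024255, Gamma_uuv = -0.086730, Gamma_uvv = 0.474516, Gamma_vuu = -0.136372, Gamma_vuv = 0.487642, Gamma_vvv = -2.667975; k4 = (-2.021419, -0.877953, -0.157023, 0.882864)
  Y <- Y + (h/6)(k1 + 2k2 + 2k3 + k4): u = -0.3016, v = -1.1407, du/dtau = -2.0215, dv/dtau = -0.8777

Answer: u = -0.3016, v = -1.1407, du/dtau = -2.0215, dv/dtau = -0.8777


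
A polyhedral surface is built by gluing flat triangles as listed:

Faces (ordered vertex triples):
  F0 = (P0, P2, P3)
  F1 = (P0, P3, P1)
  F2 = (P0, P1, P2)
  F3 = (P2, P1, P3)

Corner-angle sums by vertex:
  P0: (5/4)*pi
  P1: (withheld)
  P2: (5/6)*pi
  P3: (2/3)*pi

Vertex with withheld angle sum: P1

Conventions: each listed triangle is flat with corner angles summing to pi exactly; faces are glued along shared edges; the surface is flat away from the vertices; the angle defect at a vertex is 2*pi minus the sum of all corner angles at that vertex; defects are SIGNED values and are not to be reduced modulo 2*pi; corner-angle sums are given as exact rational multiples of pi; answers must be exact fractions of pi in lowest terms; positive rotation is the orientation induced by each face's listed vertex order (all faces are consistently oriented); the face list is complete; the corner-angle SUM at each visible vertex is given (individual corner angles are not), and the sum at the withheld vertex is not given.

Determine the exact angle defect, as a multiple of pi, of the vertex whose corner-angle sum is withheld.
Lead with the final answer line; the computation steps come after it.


Answer: defect(P1) = (3/4)*pi

V = 4, E = 6, F = 4; chi = V - E + F = 2
Gauss-Bonnet: total defect = 2*pi*chi = 4*pi; visible defects sum to (13/4)*pi


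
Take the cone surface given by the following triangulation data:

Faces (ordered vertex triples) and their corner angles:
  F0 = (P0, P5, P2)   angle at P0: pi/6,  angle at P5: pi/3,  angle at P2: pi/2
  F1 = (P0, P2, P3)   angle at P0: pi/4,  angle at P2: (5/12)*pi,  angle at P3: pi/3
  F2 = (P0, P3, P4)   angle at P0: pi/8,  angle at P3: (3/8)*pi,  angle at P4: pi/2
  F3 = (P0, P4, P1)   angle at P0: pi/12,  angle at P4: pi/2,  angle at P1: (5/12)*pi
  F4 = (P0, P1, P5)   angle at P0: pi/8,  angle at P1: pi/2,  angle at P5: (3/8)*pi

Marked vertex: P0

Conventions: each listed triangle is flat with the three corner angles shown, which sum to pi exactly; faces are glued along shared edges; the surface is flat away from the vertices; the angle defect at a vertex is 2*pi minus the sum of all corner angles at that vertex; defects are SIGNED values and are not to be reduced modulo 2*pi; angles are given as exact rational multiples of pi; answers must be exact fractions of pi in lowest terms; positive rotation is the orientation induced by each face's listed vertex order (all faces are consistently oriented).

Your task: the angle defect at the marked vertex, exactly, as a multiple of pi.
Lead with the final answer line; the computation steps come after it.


Answer: defect(P0) = (5/4)*pi

Sum of corner angles at P0: (3/4)*pi
defect = 2*pi - (3/4)*pi


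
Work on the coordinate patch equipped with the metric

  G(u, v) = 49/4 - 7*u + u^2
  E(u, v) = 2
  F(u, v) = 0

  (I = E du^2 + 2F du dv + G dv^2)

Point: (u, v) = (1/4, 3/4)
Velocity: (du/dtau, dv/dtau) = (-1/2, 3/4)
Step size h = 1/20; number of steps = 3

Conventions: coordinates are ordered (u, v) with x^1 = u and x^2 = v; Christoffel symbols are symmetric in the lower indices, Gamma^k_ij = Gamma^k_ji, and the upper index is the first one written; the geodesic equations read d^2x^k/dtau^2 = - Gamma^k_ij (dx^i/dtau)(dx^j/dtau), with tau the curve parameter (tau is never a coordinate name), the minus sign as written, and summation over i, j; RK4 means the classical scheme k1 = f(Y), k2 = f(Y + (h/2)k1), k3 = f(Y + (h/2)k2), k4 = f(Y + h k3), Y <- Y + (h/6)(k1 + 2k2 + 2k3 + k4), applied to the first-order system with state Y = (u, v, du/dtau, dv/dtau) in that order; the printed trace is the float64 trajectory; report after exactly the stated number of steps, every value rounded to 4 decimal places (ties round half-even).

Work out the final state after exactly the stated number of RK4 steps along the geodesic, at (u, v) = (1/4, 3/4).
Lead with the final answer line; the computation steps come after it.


Answer: u = 0.1650, v = 0.8597, du/dtau = -0.6321, dv/dtau = 0.7122

f(Y) = (du/dtau, dv/dtau, -Gamma^u_ij Y'^i Y'^j, -Gamma^v_ij Y'^i Y'^j) with the Gammas evaluated at the stage position; h = 0.050000; intermediate values shown to 6 dp
step 0: u = 0.2500, v = 0.7500, du/dtau = -0.5000, dv/dtau = 0.7500
step 1:
  k1: at (u, v) = (0.250000, 0.750000), (du/dtau, dv/dtau) = (-0.500000, 0.750000); Gamma_uuu = 0.000000, Gamma_uuv = 0.000000, Gamma_uvv = 1.625000, Gamma_vuu = 0.000000, Gamma_vuv = -0.307692, Gamma_vvv = 0.000000; k1 = (-0.500000, 0.750000, -0.914062, -0.230769)
  k2: at (u, v) = (0.237500, 0.768750), (du/dtau, dv/dtau) = (-0.522852, 0.744231); Gamma_uuu = 0.000000, Gamma_uuv = 0.000000, Gamma_uvv = 1.631250, Gamma_vuu = 0.000000, Gamma_vuv = -0.306513, Gamma_vvv = 0.000000; k2 = (-0.522852, 0.744231, -0.903516, -0.238542)
  k3: at (u, v) = (0.236929, 0.768606), (du/dtau, dv/dtau) = (-0.522588, 0.744036); Gamma_uuu = 0.000000, Gamma_uuv = 0.000000, Gamma_uvv = 1.631536, Gamma_vuu = 0.000000, Gamma_vuv = -0.306460, Gamma_vvv = 0.000000; k3 = (-0.522588, 0.744036, -0.903202, -0.238318)
  k4: at (u, v) = (0.223871, 0.787202), (du/dtau, dv/dtau) = (-0.545160, 0.738084); Gamma_uuu = 0.000000, Gamma_uuv = 0.000000, Gamma_uvv = 1.638065, Gamma_vuu = 0.000000, Gamma_vuv = -0.305238, Gamma_vvv = 0.000000; k4 = (-0.545160, 0.738084, -0.892365, -0.245640)
  Y <- Y + (h/6)(k1 + 2k2 + 2k3 + k4): u = 0.2239, v = 0.7872, du/dtau = -0.5452, dv/dtau = 0.7381
step 2:
  k1: at (u, v) = (0.223866, 0.787205), (du/dtau, dv/dtau) = (-0.545166, 0.738082); Gamma_uuu = 0.000000, Gamma_uuv = 0.000000, Gamma_uvv = 1.638067, Gamma_vuu = 0.000000, Gamma_vuv = -0.305238, Gamma_vvv = 0.000000; k1 = (-0.545166, 0.738082, -0.892362, -0.245641)
  k2: at (u, v) = (0.210237, 0.805657), (du/dtau, dv/dtau) = (-0.567475, 0.731941); Gamma_uuu = 0.000000, Gamma_uuv = 0.000000, Gamma_uvv = 1.644881, Gamma_vuu = 0.000000, Gamma_vuv = -0.303973, Gamma_vvv = 0.000000; k2 = (-0.567475, 0.731941, -0.881225, -0.252515)
  k3: at (u, v) = (0.209679, 0.805504), (du/dtau, dv/dtau) = (-0.567196, 0.731769); Gamma_uuu = 0.000000, Gamma_uuv = 0.000000, Gamma_uvv = 1.645160, Gamma_vuu = 0.000000, Gamma_vuv = -0.303922, Gamma_vvv = 0.000000; k3 = (-0.567196, 0.731769, -0.880961, -0.252290)
  k4: at (u, v) = (0.195507, 0.823794), (du/dtau, dv/dtau) = (-0.589214, 0.725468); Gamma_uuu = 0.000000, Gamma_uuv = 0.000000, Gamma_uvv = 1.652247, Gamma_vuu = 0.000000, Gamma_vuv = -0.302618, Gamma_vvv = 0.000000; k4 = (-0.589214, 0.725468, -0.869583, -0.258712)
  Y <- Y + (h/6)(k1 + 2k2 + 2k3 + k4): u = 0.1955, v = 0.8238, du/dtau = -0.5892, dv/dtau = 0.7255
step 3:
  k1: at (u, v) = (0.195502, 0.823797), (du/dtau, dv/dtau) = (-0.589218, 0.725466); Gamma_uuu = 0.000000, Gamma_uuv = 0.000000, Gamma_uvv = 1.652249, Gamma_vuu = 0.000000, Gamma_vuv = -0.302618, Gamma_vvv = 0.000000; k1 = (-0.589218, 0.725466, -0.869580, -0.258713)
  k2: at (u, v) = (0.180772, 0.841933), (du/dtau, dv/dtau) = (-0.610958, 0.718998); Gamma_uuu = 0.000000, Gamma_uuv = 0.000000, Gamma_uvv = 1.659614, Gamma_vuu = 0.000000, Gamma_vuv = -0.301275, Gamma_vvv = 0.000000; k2 = (-0.610958, 0.718998, -0.857951, -0.264686)
  k3: at (u, v) = (0.180228, 0.841772), (du/dtau, dv/dtau) = (-0.610667, 0.718849); Gamma_uuu = 0.000000, Gamma_uuv = 0.000000, Gamma_uvv = 1.659886, Gamma_vuu = 0.000000, Gamma_vuv = -0.301226, Gamma_vvv = 0.000000; k3 = (-0.610667, 0.718849, -0.857735, -0.264462)
  k4: at (u, v) = (0.164969, 0.859739), (du/dtau, dv/dtau) = (-0.632105, 0.712243); Gamma_uuu = 0.000000, Gamma_uuv = 0.000000, Gamma_uvv = 1.667516, Gamma_vuu = 0.000000, Gamma_vuv = -0.299847, Gamma_vvv = 0.000000; k4 = (-0.632105, 0.712243, -0.845914, -0.269990)
  Y <- Y + (h/6)(k1 + 2k2 + 2k3 + k4): u = 0.1650, v = 0.8597, du/dtau = -0.6321, dv/dtau = 0.7122
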